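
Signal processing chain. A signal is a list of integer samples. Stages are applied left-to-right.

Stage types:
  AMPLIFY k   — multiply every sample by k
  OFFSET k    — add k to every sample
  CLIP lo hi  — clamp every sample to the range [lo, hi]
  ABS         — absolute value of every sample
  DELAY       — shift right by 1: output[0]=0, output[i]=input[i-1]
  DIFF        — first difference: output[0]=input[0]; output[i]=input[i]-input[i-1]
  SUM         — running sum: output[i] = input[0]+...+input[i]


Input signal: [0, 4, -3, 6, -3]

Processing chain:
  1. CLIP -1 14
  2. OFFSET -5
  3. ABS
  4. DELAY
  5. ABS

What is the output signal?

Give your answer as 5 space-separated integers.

Input: [0, 4, -3, 6, -3]
Stage 1 (CLIP -1 14): clip(0,-1,14)=0, clip(4,-1,14)=4, clip(-3,-1,14)=-1, clip(6,-1,14)=6, clip(-3,-1,14)=-1 -> [0, 4, -1, 6, -1]
Stage 2 (OFFSET -5): 0+-5=-5, 4+-5=-1, -1+-5=-6, 6+-5=1, -1+-5=-6 -> [-5, -1, -6, 1, -6]
Stage 3 (ABS): |-5|=5, |-1|=1, |-6|=6, |1|=1, |-6|=6 -> [5, 1, 6, 1, 6]
Stage 4 (DELAY): [0, 5, 1, 6, 1] = [0, 5, 1, 6, 1] -> [0, 5, 1, 6, 1]
Stage 5 (ABS): |0|=0, |5|=5, |1|=1, |6|=6, |1|=1 -> [0, 5, 1, 6, 1]

Answer: 0 5 1 6 1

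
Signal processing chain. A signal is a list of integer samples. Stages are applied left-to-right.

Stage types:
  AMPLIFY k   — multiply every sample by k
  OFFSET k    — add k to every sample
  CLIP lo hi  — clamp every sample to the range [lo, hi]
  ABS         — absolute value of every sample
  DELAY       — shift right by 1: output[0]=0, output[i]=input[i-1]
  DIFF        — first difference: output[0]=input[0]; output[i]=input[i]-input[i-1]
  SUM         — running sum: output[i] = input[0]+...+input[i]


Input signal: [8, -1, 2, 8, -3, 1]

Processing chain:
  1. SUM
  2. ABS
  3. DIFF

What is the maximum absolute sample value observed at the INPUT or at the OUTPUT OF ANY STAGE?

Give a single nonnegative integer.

Answer: 17

Derivation:
Input: [8, -1, 2, 8, -3, 1] (max |s|=8)
Stage 1 (SUM): sum[0..0]=8, sum[0..1]=7, sum[0..2]=9, sum[0..3]=17, sum[0..4]=14, sum[0..5]=15 -> [8, 7, 9, 17, 14, 15] (max |s|=17)
Stage 2 (ABS): |8|=8, |7|=7, |9|=9, |17|=17, |14|=14, |15|=15 -> [8, 7, 9, 17, 14, 15] (max |s|=17)
Stage 3 (DIFF): s[0]=8, 7-8=-1, 9-7=2, 17-9=8, 14-17=-3, 15-14=1 -> [8, -1, 2, 8, -3, 1] (max |s|=8)
Overall max amplitude: 17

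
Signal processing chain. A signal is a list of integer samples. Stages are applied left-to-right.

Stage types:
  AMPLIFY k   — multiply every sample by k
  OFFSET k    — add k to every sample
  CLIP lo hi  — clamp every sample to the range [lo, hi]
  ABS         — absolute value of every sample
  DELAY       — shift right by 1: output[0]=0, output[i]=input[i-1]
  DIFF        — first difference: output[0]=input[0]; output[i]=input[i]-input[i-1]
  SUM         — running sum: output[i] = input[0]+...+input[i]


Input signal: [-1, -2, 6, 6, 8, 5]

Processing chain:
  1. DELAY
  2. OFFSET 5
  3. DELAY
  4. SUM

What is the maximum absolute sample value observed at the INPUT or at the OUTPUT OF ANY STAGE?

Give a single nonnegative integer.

Answer: 34

Derivation:
Input: [-1, -2, 6, 6, 8, 5] (max |s|=8)
Stage 1 (DELAY): [0, -1, -2, 6, 6, 8] = [0, -1, -2, 6, 6, 8] -> [0, -1, -2, 6, 6, 8] (max |s|=8)
Stage 2 (OFFSET 5): 0+5=5, -1+5=4, -2+5=3, 6+5=11, 6+5=11, 8+5=13 -> [5, 4, 3, 11, 11, 13] (max |s|=13)
Stage 3 (DELAY): [0, 5, 4, 3, 11, 11] = [0, 5, 4, 3, 11, 11] -> [0, 5, 4, 3, 11, 11] (max |s|=11)
Stage 4 (SUM): sum[0..0]=0, sum[0..1]=5, sum[0..2]=9, sum[0..3]=12, sum[0..4]=23, sum[0..5]=34 -> [0, 5, 9, 12, 23, 34] (max |s|=34)
Overall max amplitude: 34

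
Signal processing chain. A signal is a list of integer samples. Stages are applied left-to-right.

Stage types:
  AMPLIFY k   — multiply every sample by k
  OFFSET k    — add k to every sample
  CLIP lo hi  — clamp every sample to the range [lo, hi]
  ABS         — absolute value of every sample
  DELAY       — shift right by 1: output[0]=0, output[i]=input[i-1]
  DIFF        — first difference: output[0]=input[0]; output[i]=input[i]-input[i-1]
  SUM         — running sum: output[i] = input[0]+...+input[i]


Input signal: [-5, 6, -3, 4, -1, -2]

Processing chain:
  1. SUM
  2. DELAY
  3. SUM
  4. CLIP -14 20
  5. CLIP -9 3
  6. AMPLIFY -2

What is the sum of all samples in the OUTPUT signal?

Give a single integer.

Input: [-5, 6, -3, 4, -1, -2]
Stage 1 (SUM): sum[0..0]=-5, sum[0..1]=1, sum[0..2]=-2, sum[0..3]=2, sum[0..4]=1, sum[0..5]=-1 -> [-5, 1, -2, 2, 1, -1]
Stage 2 (DELAY): [0, -5, 1, -2, 2, 1] = [0, -5, 1, -2, 2, 1] -> [0, -5, 1, -2, 2, 1]
Stage 3 (SUM): sum[0..0]=0, sum[0..1]=-5, sum[0..2]=-4, sum[0..3]=-6, sum[0..4]=-4, sum[0..5]=-3 -> [0, -5, -4, -6, -4, -3]
Stage 4 (CLIP -14 20): clip(0,-14,20)=0, clip(-5,-14,20)=-5, clip(-4,-14,20)=-4, clip(-6,-14,20)=-6, clip(-4,-14,20)=-4, clip(-3,-14,20)=-3 -> [0, -5, -4, -6, -4, -3]
Stage 5 (CLIP -9 3): clip(0,-9,3)=0, clip(-5,-9,3)=-5, clip(-4,-9,3)=-4, clip(-6,-9,3)=-6, clip(-4,-9,3)=-4, clip(-3,-9,3)=-3 -> [0, -5, -4, -6, -4, -3]
Stage 6 (AMPLIFY -2): 0*-2=0, -5*-2=10, -4*-2=8, -6*-2=12, -4*-2=8, -3*-2=6 -> [0, 10, 8, 12, 8, 6]
Output sum: 44

Answer: 44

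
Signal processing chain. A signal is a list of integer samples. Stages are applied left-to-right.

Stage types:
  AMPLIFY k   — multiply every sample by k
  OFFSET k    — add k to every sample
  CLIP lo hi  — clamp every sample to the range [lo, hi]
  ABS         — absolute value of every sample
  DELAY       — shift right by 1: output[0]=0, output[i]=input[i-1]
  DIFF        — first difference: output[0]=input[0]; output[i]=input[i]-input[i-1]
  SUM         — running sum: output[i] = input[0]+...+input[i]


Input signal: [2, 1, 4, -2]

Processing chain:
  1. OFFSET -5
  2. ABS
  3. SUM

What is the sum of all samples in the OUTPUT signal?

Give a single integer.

Input: [2, 1, 4, -2]
Stage 1 (OFFSET -5): 2+-5=-3, 1+-5=-4, 4+-5=-1, -2+-5=-7 -> [-3, -4, -1, -7]
Stage 2 (ABS): |-3|=3, |-4|=4, |-1|=1, |-7|=7 -> [3, 4, 1, 7]
Stage 3 (SUM): sum[0..0]=3, sum[0..1]=7, sum[0..2]=8, sum[0..3]=15 -> [3, 7, 8, 15]
Output sum: 33

Answer: 33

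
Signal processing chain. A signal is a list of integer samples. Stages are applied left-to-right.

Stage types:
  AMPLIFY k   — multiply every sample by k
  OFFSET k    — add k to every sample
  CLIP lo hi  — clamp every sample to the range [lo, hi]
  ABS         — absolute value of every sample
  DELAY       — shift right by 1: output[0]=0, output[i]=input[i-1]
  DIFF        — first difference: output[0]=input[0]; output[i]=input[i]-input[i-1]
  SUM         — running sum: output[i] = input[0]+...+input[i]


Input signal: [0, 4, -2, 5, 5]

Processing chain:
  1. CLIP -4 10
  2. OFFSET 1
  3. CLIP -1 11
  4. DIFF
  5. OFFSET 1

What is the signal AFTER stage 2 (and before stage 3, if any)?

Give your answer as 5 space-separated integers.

Answer: 1 5 -1 6 6

Derivation:
Input: [0, 4, -2, 5, 5]
Stage 1 (CLIP -4 10): clip(0,-4,10)=0, clip(4,-4,10)=4, clip(-2,-4,10)=-2, clip(5,-4,10)=5, clip(5,-4,10)=5 -> [0, 4, -2, 5, 5]
Stage 2 (OFFSET 1): 0+1=1, 4+1=5, -2+1=-1, 5+1=6, 5+1=6 -> [1, 5, -1, 6, 6]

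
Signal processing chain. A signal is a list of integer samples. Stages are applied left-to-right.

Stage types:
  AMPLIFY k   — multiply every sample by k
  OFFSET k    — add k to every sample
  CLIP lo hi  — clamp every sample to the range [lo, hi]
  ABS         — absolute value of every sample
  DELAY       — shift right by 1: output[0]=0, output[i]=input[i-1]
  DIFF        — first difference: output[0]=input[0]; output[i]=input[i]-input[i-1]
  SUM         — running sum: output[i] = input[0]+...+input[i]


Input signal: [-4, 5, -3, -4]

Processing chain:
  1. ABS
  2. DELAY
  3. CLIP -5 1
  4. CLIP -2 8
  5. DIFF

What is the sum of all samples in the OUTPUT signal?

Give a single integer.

Input: [-4, 5, -3, -4]
Stage 1 (ABS): |-4|=4, |5|=5, |-3|=3, |-4|=4 -> [4, 5, 3, 4]
Stage 2 (DELAY): [0, 4, 5, 3] = [0, 4, 5, 3] -> [0, 4, 5, 3]
Stage 3 (CLIP -5 1): clip(0,-5,1)=0, clip(4,-5,1)=1, clip(5,-5,1)=1, clip(3,-5,1)=1 -> [0, 1, 1, 1]
Stage 4 (CLIP -2 8): clip(0,-2,8)=0, clip(1,-2,8)=1, clip(1,-2,8)=1, clip(1,-2,8)=1 -> [0, 1, 1, 1]
Stage 5 (DIFF): s[0]=0, 1-0=1, 1-1=0, 1-1=0 -> [0, 1, 0, 0]
Output sum: 1

Answer: 1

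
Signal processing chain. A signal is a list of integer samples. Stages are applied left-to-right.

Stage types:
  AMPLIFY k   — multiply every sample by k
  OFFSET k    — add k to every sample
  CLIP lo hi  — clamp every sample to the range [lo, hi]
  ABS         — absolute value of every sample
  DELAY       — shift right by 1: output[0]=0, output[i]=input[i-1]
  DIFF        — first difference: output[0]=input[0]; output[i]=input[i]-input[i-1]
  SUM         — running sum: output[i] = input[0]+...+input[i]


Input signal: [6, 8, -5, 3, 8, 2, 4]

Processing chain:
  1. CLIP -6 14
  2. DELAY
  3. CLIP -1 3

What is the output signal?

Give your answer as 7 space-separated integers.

Answer: 0 3 3 -1 3 3 2

Derivation:
Input: [6, 8, -5, 3, 8, 2, 4]
Stage 1 (CLIP -6 14): clip(6,-6,14)=6, clip(8,-6,14)=8, clip(-5,-6,14)=-5, clip(3,-6,14)=3, clip(8,-6,14)=8, clip(2,-6,14)=2, clip(4,-6,14)=4 -> [6, 8, -5, 3, 8, 2, 4]
Stage 2 (DELAY): [0, 6, 8, -5, 3, 8, 2] = [0, 6, 8, -5, 3, 8, 2] -> [0, 6, 8, -5, 3, 8, 2]
Stage 3 (CLIP -1 3): clip(0,-1,3)=0, clip(6,-1,3)=3, clip(8,-1,3)=3, clip(-5,-1,3)=-1, clip(3,-1,3)=3, clip(8,-1,3)=3, clip(2,-1,3)=2 -> [0, 3, 3, -1, 3, 3, 2]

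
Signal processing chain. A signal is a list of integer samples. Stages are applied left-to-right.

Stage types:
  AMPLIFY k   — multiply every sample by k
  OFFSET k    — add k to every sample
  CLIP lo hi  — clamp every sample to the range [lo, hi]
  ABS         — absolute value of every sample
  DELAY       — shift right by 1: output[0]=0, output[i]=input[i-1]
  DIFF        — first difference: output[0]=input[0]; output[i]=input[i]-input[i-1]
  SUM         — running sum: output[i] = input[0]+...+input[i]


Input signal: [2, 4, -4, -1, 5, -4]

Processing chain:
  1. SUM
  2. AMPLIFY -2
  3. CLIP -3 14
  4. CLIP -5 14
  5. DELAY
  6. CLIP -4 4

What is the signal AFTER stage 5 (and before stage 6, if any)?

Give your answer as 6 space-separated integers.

Answer: 0 -3 -3 -3 -2 -3

Derivation:
Input: [2, 4, -4, -1, 5, -4]
Stage 1 (SUM): sum[0..0]=2, sum[0..1]=6, sum[0..2]=2, sum[0..3]=1, sum[0..4]=6, sum[0..5]=2 -> [2, 6, 2, 1, 6, 2]
Stage 2 (AMPLIFY -2): 2*-2=-4, 6*-2=-12, 2*-2=-4, 1*-2=-2, 6*-2=-12, 2*-2=-4 -> [-4, -12, -4, -2, -12, -4]
Stage 3 (CLIP -3 14): clip(-4,-3,14)=-3, clip(-12,-3,14)=-3, clip(-4,-3,14)=-3, clip(-2,-3,14)=-2, clip(-12,-3,14)=-3, clip(-4,-3,14)=-3 -> [-3, -3, -3, -2, -3, -3]
Stage 4 (CLIP -5 14): clip(-3,-5,14)=-3, clip(-3,-5,14)=-3, clip(-3,-5,14)=-3, clip(-2,-5,14)=-2, clip(-3,-5,14)=-3, clip(-3,-5,14)=-3 -> [-3, -3, -3, -2, -3, -3]
Stage 5 (DELAY): [0, -3, -3, -3, -2, -3] = [0, -3, -3, -3, -2, -3] -> [0, -3, -3, -3, -2, -3]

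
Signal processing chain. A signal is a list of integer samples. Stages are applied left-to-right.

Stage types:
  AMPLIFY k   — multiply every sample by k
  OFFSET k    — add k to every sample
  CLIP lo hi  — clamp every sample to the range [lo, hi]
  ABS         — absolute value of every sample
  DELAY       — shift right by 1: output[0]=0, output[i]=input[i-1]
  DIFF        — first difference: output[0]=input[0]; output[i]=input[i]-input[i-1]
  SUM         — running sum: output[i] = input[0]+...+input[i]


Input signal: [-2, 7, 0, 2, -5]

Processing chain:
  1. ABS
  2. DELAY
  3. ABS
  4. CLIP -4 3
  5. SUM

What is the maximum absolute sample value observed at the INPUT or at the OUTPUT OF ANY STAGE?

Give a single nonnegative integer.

Answer: 7

Derivation:
Input: [-2, 7, 0, 2, -5] (max |s|=7)
Stage 1 (ABS): |-2|=2, |7|=7, |0|=0, |2|=2, |-5|=5 -> [2, 7, 0, 2, 5] (max |s|=7)
Stage 2 (DELAY): [0, 2, 7, 0, 2] = [0, 2, 7, 0, 2] -> [0, 2, 7, 0, 2] (max |s|=7)
Stage 3 (ABS): |0|=0, |2|=2, |7|=7, |0|=0, |2|=2 -> [0, 2, 7, 0, 2] (max |s|=7)
Stage 4 (CLIP -4 3): clip(0,-4,3)=0, clip(2,-4,3)=2, clip(7,-4,3)=3, clip(0,-4,3)=0, clip(2,-4,3)=2 -> [0, 2, 3, 0, 2] (max |s|=3)
Stage 5 (SUM): sum[0..0]=0, sum[0..1]=2, sum[0..2]=5, sum[0..3]=5, sum[0..4]=7 -> [0, 2, 5, 5, 7] (max |s|=7)
Overall max amplitude: 7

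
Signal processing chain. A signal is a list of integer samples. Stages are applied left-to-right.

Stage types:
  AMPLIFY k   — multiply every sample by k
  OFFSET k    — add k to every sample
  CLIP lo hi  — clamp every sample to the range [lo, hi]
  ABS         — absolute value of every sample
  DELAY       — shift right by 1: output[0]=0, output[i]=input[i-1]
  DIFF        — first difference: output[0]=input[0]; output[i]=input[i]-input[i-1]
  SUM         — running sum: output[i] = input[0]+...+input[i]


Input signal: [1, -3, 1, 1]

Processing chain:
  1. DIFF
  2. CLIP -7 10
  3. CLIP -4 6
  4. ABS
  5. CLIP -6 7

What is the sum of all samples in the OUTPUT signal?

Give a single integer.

Input: [1, -3, 1, 1]
Stage 1 (DIFF): s[0]=1, -3-1=-4, 1--3=4, 1-1=0 -> [1, -4, 4, 0]
Stage 2 (CLIP -7 10): clip(1,-7,10)=1, clip(-4,-7,10)=-4, clip(4,-7,10)=4, clip(0,-7,10)=0 -> [1, -4, 4, 0]
Stage 3 (CLIP -4 6): clip(1,-4,6)=1, clip(-4,-4,6)=-4, clip(4,-4,6)=4, clip(0,-4,6)=0 -> [1, -4, 4, 0]
Stage 4 (ABS): |1|=1, |-4|=4, |4|=4, |0|=0 -> [1, 4, 4, 0]
Stage 5 (CLIP -6 7): clip(1,-6,7)=1, clip(4,-6,7)=4, clip(4,-6,7)=4, clip(0,-6,7)=0 -> [1, 4, 4, 0]
Output sum: 9

Answer: 9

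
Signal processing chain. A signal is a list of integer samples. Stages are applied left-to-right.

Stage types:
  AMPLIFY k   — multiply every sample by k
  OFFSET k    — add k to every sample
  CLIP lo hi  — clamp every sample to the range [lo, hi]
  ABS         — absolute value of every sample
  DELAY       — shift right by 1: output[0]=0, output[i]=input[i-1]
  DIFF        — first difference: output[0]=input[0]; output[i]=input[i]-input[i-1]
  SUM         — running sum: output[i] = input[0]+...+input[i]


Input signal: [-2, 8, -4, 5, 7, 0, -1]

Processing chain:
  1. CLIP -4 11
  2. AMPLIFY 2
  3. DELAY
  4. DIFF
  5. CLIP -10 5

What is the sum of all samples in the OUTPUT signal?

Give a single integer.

Input: [-2, 8, -4, 5, 7, 0, -1]
Stage 1 (CLIP -4 11): clip(-2,-4,11)=-2, clip(8,-4,11)=8, clip(-4,-4,11)=-4, clip(5,-4,11)=5, clip(7,-4,11)=7, clip(0,-4,11)=0, clip(-1,-4,11)=-1 -> [-2, 8, -4, 5, 7, 0, -1]
Stage 2 (AMPLIFY 2): -2*2=-4, 8*2=16, -4*2=-8, 5*2=10, 7*2=14, 0*2=0, -1*2=-2 -> [-4, 16, -8, 10, 14, 0, -2]
Stage 3 (DELAY): [0, -4, 16, -8, 10, 14, 0] = [0, -4, 16, -8, 10, 14, 0] -> [0, -4, 16, -8, 10, 14, 0]
Stage 4 (DIFF): s[0]=0, -4-0=-4, 16--4=20, -8-16=-24, 10--8=18, 14-10=4, 0-14=-14 -> [0, -4, 20, -24, 18, 4, -14]
Stage 5 (CLIP -10 5): clip(0,-10,5)=0, clip(-4,-10,5)=-4, clip(20,-10,5)=5, clip(-24,-10,5)=-10, clip(18,-10,5)=5, clip(4,-10,5)=4, clip(-14,-10,5)=-10 -> [0, -4, 5, -10, 5, 4, -10]
Output sum: -10

Answer: -10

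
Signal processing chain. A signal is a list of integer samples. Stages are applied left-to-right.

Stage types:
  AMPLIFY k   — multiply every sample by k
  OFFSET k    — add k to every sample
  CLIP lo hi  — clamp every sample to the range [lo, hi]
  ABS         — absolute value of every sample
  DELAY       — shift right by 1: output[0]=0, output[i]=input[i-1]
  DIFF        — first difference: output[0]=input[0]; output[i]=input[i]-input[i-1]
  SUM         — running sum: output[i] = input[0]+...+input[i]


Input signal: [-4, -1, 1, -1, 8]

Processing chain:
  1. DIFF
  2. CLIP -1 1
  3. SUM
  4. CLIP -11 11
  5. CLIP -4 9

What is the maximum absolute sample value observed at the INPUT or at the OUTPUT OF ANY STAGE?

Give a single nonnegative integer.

Input: [-4, -1, 1, -1, 8] (max |s|=8)
Stage 1 (DIFF): s[0]=-4, -1--4=3, 1--1=2, -1-1=-2, 8--1=9 -> [-4, 3, 2, -2, 9] (max |s|=9)
Stage 2 (CLIP -1 1): clip(-4,-1,1)=-1, clip(3,-1,1)=1, clip(2,-1,1)=1, clip(-2,-1,1)=-1, clip(9,-1,1)=1 -> [-1, 1, 1, -1, 1] (max |s|=1)
Stage 3 (SUM): sum[0..0]=-1, sum[0..1]=0, sum[0..2]=1, sum[0..3]=0, sum[0..4]=1 -> [-1, 0, 1, 0, 1] (max |s|=1)
Stage 4 (CLIP -11 11): clip(-1,-11,11)=-1, clip(0,-11,11)=0, clip(1,-11,11)=1, clip(0,-11,11)=0, clip(1,-11,11)=1 -> [-1, 0, 1, 0, 1] (max |s|=1)
Stage 5 (CLIP -4 9): clip(-1,-4,9)=-1, clip(0,-4,9)=0, clip(1,-4,9)=1, clip(0,-4,9)=0, clip(1,-4,9)=1 -> [-1, 0, 1, 0, 1] (max |s|=1)
Overall max amplitude: 9

Answer: 9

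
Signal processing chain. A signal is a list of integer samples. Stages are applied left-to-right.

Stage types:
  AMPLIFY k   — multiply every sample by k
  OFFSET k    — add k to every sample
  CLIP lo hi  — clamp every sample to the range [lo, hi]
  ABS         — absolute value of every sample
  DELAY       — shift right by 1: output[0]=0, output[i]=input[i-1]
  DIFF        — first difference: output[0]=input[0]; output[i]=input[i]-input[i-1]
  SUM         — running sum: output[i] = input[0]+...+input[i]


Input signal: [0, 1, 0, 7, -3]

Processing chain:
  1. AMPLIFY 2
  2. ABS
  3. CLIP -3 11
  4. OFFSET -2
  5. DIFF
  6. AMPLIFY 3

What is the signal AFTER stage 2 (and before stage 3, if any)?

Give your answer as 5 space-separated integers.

Input: [0, 1, 0, 7, -3]
Stage 1 (AMPLIFY 2): 0*2=0, 1*2=2, 0*2=0, 7*2=14, -3*2=-6 -> [0, 2, 0, 14, -6]
Stage 2 (ABS): |0|=0, |2|=2, |0|=0, |14|=14, |-6|=6 -> [0, 2, 0, 14, 6]

Answer: 0 2 0 14 6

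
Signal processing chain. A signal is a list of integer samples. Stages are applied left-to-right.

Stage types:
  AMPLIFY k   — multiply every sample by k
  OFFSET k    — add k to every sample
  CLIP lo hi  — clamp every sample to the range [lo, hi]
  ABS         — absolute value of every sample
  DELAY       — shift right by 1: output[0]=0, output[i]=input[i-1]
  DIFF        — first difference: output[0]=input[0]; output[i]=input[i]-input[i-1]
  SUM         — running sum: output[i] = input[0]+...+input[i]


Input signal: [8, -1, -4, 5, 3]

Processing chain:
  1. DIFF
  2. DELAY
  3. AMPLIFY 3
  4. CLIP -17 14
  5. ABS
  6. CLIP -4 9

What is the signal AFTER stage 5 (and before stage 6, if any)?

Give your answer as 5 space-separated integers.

Input: [8, -1, -4, 5, 3]
Stage 1 (DIFF): s[0]=8, -1-8=-9, -4--1=-3, 5--4=9, 3-5=-2 -> [8, -9, -3, 9, -2]
Stage 2 (DELAY): [0, 8, -9, -3, 9] = [0, 8, -9, -3, 9] -> [0, 8, -9, -3, 9]
Stage 3 (AMPLIFY 3): 0*3=0, 8*3=24, -9*3=-27, -3*3=-9, 9*3=27 -> [0, 24, -27, -9, 27]
Stage 4 (CLIP -17 14): clip(0,-17,14)=0, clip(24,-17,14)=14, clip(-27,-17,14)=-17, clip(-9,-17,14)=-9, clip(27,-17,14)=14 -> [0, 14, -17, -9, 14]
Stage 5 (ABS): |0|=0, |14|=14, |-17|=17, |-9|=9, |14|=14 -> [0, 14, 17, 9, 14]

Answer: 0 14 17 9 14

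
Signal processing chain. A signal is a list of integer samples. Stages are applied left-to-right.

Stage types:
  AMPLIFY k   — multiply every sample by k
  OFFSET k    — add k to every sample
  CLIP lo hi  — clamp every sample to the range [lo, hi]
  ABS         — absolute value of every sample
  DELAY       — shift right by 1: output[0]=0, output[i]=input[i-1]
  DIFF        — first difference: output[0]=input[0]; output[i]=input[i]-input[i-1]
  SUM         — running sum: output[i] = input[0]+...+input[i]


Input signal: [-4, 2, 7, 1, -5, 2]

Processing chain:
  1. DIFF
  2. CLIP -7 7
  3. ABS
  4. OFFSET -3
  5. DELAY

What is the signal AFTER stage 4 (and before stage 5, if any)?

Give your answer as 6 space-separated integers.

Answer: 1 3 2 3 3 4

Derivation:
Input: [-4, 2, 7, 1, -5, 2]
Stage 1 (DIFF): s[0]=-4, 2--4=6, 7-2=5, 1-7=-6, -5-1=-6, 2--5=7 -> [-4, 6, 5, -6, -6, 7]
Stage 2 (CLIP -7 7): clip(-4,-7,7)=-4, clip(6,-7,7)=6, clip(5,-7,7)=5, clip(-6,-7,7)=-6, clip(-6,-7,7)=-6, clip(7,-7,7)=7 -> [-4, 6, 5, -6, -6, 7]
Stage 3 (ABS): |-4|=4, |6|=6, |5|=5, |-6|=6, |-6|=6, |7|=7 -> [4, 6, 5, 6, 6, 7]
Stage 4 (OFFSET -3): 4+-3=1, 6+-3=3, 5+-3=2, 6+-3=3, 6+-3=3, 7+-3=4 -> [1, 3, 2, 3, 3, 4]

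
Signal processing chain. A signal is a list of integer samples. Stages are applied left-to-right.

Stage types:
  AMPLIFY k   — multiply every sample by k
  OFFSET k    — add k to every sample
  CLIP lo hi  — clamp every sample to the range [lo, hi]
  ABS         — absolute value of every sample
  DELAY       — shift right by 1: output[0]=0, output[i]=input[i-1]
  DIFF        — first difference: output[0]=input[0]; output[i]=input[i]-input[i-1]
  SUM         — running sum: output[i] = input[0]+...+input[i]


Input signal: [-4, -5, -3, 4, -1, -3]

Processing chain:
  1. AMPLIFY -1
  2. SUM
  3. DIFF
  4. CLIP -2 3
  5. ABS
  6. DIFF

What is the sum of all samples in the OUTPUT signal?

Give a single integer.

Answer: 3

Derivation:
Input: [-4, -5, -3, 4, -1, -3]
Stage 1 (AMPLIFY -1): -4*-1=4, -5*-1=5, -3*-1=3, 4*-1=-4, -1*-1=1, -3*-1=3 -> [4, 5, 3, -4, 1, 3]
Stage 2 (SUM): sum[0..0]=4, sum[0..1]=9, sum[0..2]=12, sum[0..3]=8, sum[0..4]=9, sum[0..5]=12 -> [4, 9, 12, 8, 9, 12]
Stage 3 (DIFF): s[0]=4, 9-4=5, 12-9=3, 8-12=-4, 9-8=1, 12-9=3 -> [4, 5, 3, -4, 1, 3]
Stage 4 (CLIP -2 3): clip(4,-2,3)=3, clip(5,-2,3)=3, clip(3,-2,3)=3, clip(-4,-2,3)=-2, clip(1,-2,3)=1, clip(3,-2,3)=3 -> [3, 3, 3, -2, 1, 3]
Stage 5 (ABS): |3|=3, |3|=3, |3|=3, |-2|=2, |1|=1, |3|=3 -> [3, 3, 3, 2, 1, 3]
Stage 6 (DIFF): s[0]=3, 3-3=0, 3-3=0, 2-3=-1, 1-2=-1, 3-1=2 -> [3, 0, 0, -1, -1, 2]
Output sum: 3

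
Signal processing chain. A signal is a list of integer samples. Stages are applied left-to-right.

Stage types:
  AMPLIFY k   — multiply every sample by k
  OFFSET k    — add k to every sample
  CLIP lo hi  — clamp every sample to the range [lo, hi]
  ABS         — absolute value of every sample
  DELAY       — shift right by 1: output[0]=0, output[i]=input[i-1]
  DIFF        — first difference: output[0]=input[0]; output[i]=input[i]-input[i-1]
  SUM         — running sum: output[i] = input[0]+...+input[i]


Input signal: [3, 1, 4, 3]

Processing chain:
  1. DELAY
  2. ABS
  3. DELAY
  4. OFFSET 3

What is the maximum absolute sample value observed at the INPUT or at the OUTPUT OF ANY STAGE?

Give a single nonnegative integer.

Input: [3, 1, 4, 3] (max |s|=4)
Stage 1 (DELAY): [0, 3, 1, 4] = [0, 3, 1, 4] -> [0, 3, 1, 4] (max |s|=4)
Stage 2 (ABS): |0|=0, |3|=3, |1|=1, |4|=4 -> [0, 3, 1, 4] (max |s|=4)
Stage 3 (DELAY): [0, 0, 3, 1] = [0, 0, 3, 1] -> [0, 0, 3, 1] (max |s|=3)
Stage 4 (OFFSET 3): 0+3=3, 0+3=3, 3+3=6, 1+3=4 -> [3, 3, 6, 4] (max |s|=6)
Overall max amplitude: 6

Answer: 6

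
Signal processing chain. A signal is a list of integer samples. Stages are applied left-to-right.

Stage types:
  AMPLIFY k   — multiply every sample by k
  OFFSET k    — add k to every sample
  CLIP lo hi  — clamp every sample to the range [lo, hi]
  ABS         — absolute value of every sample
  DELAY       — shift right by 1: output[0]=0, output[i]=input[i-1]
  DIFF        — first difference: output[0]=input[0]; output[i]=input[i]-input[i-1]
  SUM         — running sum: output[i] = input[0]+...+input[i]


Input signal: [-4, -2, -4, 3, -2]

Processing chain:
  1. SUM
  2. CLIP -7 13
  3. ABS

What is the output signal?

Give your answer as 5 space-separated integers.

Input: [-4, -2, -4, 3, -2]
Stage 1 (SUM): sum[0..0]=-4, sum[0..1]=-6, sum[0..2]=-10, sum[0..3]=-7, sum[0..4]=-9 -> [-4, -6, -10, -7, -9]
Stage 2 (CLIP -7 13): clip(-4,-7,13)=-4, clip(-6,-7,13)=-6, clip(-10,-7,13)=-7, clip(-7,-7,13)=-7, clip(-9,-7,13)=-7 -> [-4, -6, -7, -7, -7]
Stage 3 (ABS): |-4|=4, |-6|=6, |-7|=7, |-7|=7, |-7|=7 -> [4, 6, 7, 7, 7]

Answer: 4 6 7 7 7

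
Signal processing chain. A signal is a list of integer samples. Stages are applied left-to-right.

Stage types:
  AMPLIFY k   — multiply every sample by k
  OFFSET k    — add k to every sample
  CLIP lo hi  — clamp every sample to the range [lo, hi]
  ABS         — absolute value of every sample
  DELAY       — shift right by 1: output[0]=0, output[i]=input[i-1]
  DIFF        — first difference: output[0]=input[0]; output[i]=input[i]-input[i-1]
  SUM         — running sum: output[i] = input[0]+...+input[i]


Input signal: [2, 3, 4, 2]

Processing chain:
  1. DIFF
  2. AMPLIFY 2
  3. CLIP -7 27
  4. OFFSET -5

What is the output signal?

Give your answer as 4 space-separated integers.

Answer: -1 -3 -3 -9

Derivation:
Input: [2, 3, 4, 2]
Stage 1 (DIFF): s[0]=2, 3-2=1, 4-3=1, 2-4=-2 -> [2, 1, 1, -2]
Stage 2 (AMPLIFY 2): 2*2=4, 1*2=2, 1*2=2, -2*2=-4 -> [4, 2, 2, -4]
Stage 3 (CLIP -7 27): clip(4,-7,27)=4, clip(2,-7,27)=2, clip(2,-7,27)=2, clip(-4,-7,27)=-4 -> [4, 2, 2, -4]
Stage 4 (OFFSET -5): 4+-5=-1, 2+-5=-3, 2+-5=-3, -4+-5=-9 -> [-1, -3, -3, -9]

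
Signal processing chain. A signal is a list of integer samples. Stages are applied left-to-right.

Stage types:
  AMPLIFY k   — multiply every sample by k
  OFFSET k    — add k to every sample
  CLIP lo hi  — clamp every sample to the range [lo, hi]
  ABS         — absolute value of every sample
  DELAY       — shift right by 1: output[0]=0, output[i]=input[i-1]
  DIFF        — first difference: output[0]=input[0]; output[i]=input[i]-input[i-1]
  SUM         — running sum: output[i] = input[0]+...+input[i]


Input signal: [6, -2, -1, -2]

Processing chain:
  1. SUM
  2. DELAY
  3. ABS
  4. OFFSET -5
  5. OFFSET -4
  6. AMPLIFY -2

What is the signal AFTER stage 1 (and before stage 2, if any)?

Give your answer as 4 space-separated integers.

Answer: 6 4 3 1

Derivation:
Input: [6, -2, -1, -2]
Stage 1 (SUM): sum[0..0]=6, sum[0..1]=4, sum[0..2]=3, sum[0..3]=1 -> [6, 4, 3, 1]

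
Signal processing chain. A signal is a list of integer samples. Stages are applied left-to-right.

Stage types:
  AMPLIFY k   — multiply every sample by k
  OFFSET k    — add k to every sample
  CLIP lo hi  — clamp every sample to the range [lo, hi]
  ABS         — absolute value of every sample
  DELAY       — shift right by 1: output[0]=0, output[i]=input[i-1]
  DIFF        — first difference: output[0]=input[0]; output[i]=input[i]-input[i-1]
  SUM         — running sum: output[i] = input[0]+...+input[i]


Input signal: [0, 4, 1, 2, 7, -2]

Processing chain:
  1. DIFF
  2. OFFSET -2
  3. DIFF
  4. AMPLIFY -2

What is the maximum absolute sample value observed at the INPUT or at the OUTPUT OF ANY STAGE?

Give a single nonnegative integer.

Answer: 28

Derivation:
Input: [0, 4, 1, 2, 7, -2] (max |s|=7)
Stage 1 (DIFF): s[0]=0, 4-0=4, 1-4=-3, 2-1=1, 7-2=5, -2-7=-9 -> [0, 4, -3, 1, 5, -9] (max |s|=9)
Stage 2 (OFFSET -2): 0+-2=-2, 4+-2=2, -3+-2=-5, 1+-2=-1, 5+-2=3, -9+-2=-11 -> [-2, 2, -5, -1, 3, -11] (max |s|=11)
Stage 3 (DIFF): s[0]=-2, 2--2=4, -5-2=-7, -1--5=4, 3--1=4, -11-3=-14 -> [-2, 4, -7, 4, 4, -14] (max |s|=14)
Stage 4 (AMPLIFY -2): -2*-2=4, 4*-2=-8, -7*-2=14, 4*-2=-8, 4*-2=-8, -14*-2=28 -> [4, -8, 14, -8, -8, 28] (max |s|=28)
Overall max amplitude: 28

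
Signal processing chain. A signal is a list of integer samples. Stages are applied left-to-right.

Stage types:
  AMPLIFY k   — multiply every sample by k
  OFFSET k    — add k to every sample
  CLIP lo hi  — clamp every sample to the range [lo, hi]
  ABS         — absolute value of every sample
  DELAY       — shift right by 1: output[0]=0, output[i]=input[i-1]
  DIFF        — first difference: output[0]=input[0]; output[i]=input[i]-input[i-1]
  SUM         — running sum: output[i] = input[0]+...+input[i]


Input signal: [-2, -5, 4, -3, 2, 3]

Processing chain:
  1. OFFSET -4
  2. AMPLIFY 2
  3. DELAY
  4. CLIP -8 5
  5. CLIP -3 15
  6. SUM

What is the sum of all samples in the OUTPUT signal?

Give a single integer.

Answer: -36

Derivation:
Input: [-2, -5, 4, -3, 2, 3]
Stage 1 (OFFSET -4): -2+-4=-6, -5+-4=-9, 4+-4=0, -3+-4=-7, 2+-4=-2, 3+-4=-1 -> [-6, -9, 0, -7, -2, -1]
Stage 2 (AMPLIFY 2): -6*2=-12, -9*2=-18, 0*2=0, -7*2=-14, -2*2=-4, -1*2=-2 -> [-12, -18, 0, -14, -4, -2]
Stage 3 (DELAY): [0, -12, -18, 0, -14, -4] = [0, -12, -18, 0, -14, -4] -> [0, -12, -18, 0, -14, -4]
Stage 4 (CLIP -8 5): clip(0,-8,5)=0, clip(-12,-8,5)=-8, clip(-18,-8,5)=-8, clip(0,-8,5)=0, clip(-14,-8,5)=-8, clip(-4,-8,5)=-4 -> [0, -8, -8, 0, -8, -4]
Stage 5 (CLIP -3 15): clip(0,-3,15)=0, clip(-8,-3,15)=-3, clip(-8,-3,15)=-3, clip(0,-3,15)=0, clip(-8,-3,15)=-3, clip(-4,-3,15)=-3 -> [0, -3, -3, 0, -3, -3]
Stage 6 (SUM): sum[0..0]=0, sum[0..1]=-3, sum[0..2]=-6, sum[0..3]=-6, sum[0..4]=-9, sum[0..5]=-12 -> [0, -3, -6, -6, -9, -12]
Output sum: -36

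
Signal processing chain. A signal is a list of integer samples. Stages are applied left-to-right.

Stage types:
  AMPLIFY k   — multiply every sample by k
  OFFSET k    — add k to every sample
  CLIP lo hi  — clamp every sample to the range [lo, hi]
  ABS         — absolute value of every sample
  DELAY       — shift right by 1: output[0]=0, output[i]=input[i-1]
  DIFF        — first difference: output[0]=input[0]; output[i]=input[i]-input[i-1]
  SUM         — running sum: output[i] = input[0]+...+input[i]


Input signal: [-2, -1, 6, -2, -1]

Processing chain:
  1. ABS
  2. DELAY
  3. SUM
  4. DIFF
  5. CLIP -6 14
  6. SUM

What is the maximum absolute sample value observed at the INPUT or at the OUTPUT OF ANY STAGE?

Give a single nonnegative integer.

Answer: 11

Derivation:
Input: [-2, -1, 6, -2, -1] (max |s|=6)
Stage 1 (ABS): |-2|=2, |-1|=1, |6|=6, |-2|=2, |-1|=1 -> [2, 1, 6, 2, 1] (max |s|=6)
Stage 2 (DELAY): [0, 2, 1, 6, 2] = [0, 2, 1, 6, 2] -> [0, 2, 1, 6, 2] (max |s|=6)
Stage 3 (SUM): sum[0..0]=0, sum[0..1]=2, sum[0..2]=3, sum[0..3]=9, sum[0..4]=11 -> [0, 2, 3, 9, 11] (max |s|=11)
Stage 4 (DIFF): s[0]=0, 2-0=2, 3-2=1, 9-3=6, 11-9=2 -> [0, 2, 1, 6, 2] (max |s|=6)
Stage 5 (CLIP -6 14): clip(0,-6,14)=0, clip(2,-6,14)=2, clip(1,-6,14)=1, clip(6,-6,14)=6, clip(2,-6,14)=2 -> [0, 2, 1, 6, 2] (max |s|=6)
Stage 6 (SUM): sum[0..0]=0, sum[0..1]=2, sum[0..2]=3, sum[0..3]=9, sum[0..4]=11 -> [0, 2, 3, 9, 11] (max |s|=11)
Overall max amplitude: 11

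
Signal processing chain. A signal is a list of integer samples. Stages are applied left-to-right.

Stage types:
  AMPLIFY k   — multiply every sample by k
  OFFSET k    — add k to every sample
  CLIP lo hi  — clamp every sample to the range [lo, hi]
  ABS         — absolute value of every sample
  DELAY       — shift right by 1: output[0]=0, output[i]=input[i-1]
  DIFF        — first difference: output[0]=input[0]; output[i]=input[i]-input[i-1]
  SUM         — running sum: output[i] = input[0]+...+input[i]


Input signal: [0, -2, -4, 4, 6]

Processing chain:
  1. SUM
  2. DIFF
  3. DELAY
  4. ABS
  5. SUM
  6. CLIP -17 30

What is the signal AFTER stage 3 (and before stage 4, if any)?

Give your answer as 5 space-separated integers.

Answer: 0 0 -2 -4 4

Derivation:
Input: [0, -2, -4, 4, 6]
Stage 1 (SUM): sum[0..0]=0, sum[0..1]=-2, sum[0..2]=-6, sum[0..3]=-2, sum[0..4]=4 -> [0, -2, -6, -2, 4]
Stage 2 (DIFF): s[0]=0, -2-0=-2, -6--2=-4, -2--6=4, 4--2=6 -> [0, -2, -4, 4, 6]
Stage 3 (DELAY): [0, 0, -2, -4, 4] = [0, 0, -2, -4, 4] -> [0, 0, -2, -4, 4]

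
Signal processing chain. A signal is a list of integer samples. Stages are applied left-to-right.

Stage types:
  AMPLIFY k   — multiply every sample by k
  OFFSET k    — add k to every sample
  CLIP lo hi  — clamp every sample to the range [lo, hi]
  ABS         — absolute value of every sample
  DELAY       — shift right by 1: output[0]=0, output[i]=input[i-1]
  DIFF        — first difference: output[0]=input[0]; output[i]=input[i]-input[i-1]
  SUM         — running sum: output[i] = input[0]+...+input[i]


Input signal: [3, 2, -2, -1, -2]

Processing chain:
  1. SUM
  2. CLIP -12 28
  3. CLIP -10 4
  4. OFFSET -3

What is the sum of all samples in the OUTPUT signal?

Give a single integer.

Input: [3, 2, -2, -1, -2]
Stage 1 (SUM): sum[0..0]=3, sum[0..1]=5, sum[0..2]=3, sum[0..3]=2, sum[0..4]=0 -> [3, 5, 3, 2, 0]
Stage 2 (CLIP -12 28): clip(3,-12,28)=3, clip(5,-12,28)=5, clip(3,-12,28)=3, clip(2,-12,28)=2, clip(0,-12,28)=0 -> [3, 5, 3, 2, 0]
Stage 3 (CLIP -10 4): clip(3,-10,4)=3, clip(5,-10,4)=4, clip(3,-10,4)=3, clip(2,-10,4)=2, clip(0,-10,4)=0 -> [3, 4, 3, 2, 0]
Stage 4 (OFFSET -3): 3+-3=0, 4+-3=1, 3+-3=0, 2+-3=-1, 0+-3=-3 -> [0, 1, 0, -1, -3]
Output sum: -3

Answer: -3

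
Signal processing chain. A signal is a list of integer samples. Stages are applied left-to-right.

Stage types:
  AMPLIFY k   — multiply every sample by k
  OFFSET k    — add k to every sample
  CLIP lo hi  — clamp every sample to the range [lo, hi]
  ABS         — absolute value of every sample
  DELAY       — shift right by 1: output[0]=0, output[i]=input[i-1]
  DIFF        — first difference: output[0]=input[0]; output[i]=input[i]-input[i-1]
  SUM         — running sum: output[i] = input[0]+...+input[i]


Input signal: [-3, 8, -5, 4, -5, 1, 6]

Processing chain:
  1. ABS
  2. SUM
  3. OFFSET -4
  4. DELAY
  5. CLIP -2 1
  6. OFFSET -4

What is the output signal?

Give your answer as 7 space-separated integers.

Input: [-3, 8, -5, 4, -5, 1, 6]
Stage 1 (ABS): |-3|=3, |8|=8, |-5|=5, |4|=4, |-5|=5, |1|=1, |6|=6 -> [3, 8, 5, 4, 5, 1, 6]
Stage 2 (SUM): sum[0..0]=3, sum[0..1]=11, sum[0..2]=16, sum[0..3]=20, sum[0..4]=25, sum[0..5]=26, sum[0..6]=32 -> [3, 11, 16, 20, 25, 26, 32]
Stage 3 (OFFSET -4): 3+-4=-1, 11+-4=7, 16+-4=12, 20+-4=16, 25+-4=21, 26+-4=22, 32+-4=28 -> [-1, 7, 12, 16, 21, 22, 28]
Stage 4 (DELAY): [0, -1, 7, 12, 16, 21, 22] = [0, -1, 7, 12, 16, 21, 22] -> [0, -1, 7, 12, 16, 21, 22]
Stage 5 (CLIP -2 1): clip(0,-2,1)=0, clip(-1,-2,1)=-1, clip(7,-2,1)=1, clip(12,-2,1)=1, clip(16,-2,1)=1, clip(21,-2,1)=1, clip(22,-2,1)=1 -> [0, -1, 1, 1, 1, 1, 1]
Stage 6 (OFFSET -4): 0+-4=-4, -1+-4=-5, 1+-4=-3, 1+-4=-3, 1+-4=-3, 1+-4=-3, 1+-4=-3 -> [-4, -5, -3, -3, -3, -3, -3]

Answer: -4 -5 -3 -3 -3 -3 -3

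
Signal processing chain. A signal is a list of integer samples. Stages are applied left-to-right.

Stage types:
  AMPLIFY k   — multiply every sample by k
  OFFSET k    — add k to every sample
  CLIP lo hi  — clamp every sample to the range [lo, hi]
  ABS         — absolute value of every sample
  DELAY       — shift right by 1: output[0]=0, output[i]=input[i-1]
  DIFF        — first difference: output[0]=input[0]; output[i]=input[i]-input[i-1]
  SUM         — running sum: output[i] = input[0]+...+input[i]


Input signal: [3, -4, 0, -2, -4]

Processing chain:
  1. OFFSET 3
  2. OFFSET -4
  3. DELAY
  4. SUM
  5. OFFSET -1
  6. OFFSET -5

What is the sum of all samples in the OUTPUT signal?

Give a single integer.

Answer: -42

Derivation:
Input: [3, -4, 0, -2, -4]
Stage 1 (OFFSET 3): 3+3=6, -4+3=-1, 0+3=3, -2+3=1, -4+3=-1 -> [6, -1, 3, 1, -1]
Stage 2 (OFFSET -4): 6+-4=2, -1+-4=-5, 3+-4=-1, 1+-4=-3, -1+-4=-5 -> [2, -5, -1, -3, -5]
Stage 3 (DELAY): [0, 2, -5, -1, -3] = [0, 2, -5, -1, -3] -> [0, 2, -5, -1, -3]
Stage 4 (SUM): sum[0..0]=0, sum[0..1]=2, sum[0..2]=-3, sum[0..3]=-4, sum[0..4]=-7 -> [0, 2, -3, -4, -7]
Stage 5 (OFFSET -1): 0+-1=-1, 2+-1=1, -3+-1=-4, -4+-1=-5, -7+-1=-8 -> [-1, 1, -4, -5, -8]
Stage 6 (OFFSET -5): -1+-5=-6, 1+-5=-4, -4+-5=-9, -5+-5=-10, -8+-5=-13 -> [-6, -4, -9, -10, -13]
Output sum: -42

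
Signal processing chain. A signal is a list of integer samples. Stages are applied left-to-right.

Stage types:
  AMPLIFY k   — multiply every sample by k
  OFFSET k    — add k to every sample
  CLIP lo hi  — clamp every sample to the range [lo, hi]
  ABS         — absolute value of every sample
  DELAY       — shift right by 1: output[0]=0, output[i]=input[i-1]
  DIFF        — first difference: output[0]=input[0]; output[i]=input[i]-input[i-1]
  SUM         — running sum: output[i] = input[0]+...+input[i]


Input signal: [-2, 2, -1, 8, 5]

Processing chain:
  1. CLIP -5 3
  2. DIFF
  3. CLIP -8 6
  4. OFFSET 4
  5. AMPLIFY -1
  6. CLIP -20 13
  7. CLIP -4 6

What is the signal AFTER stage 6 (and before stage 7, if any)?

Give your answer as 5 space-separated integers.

Input: [-2, 2, -1, 8, 5]
Stage 1 (CLIP -5 3): clip(-2,-5,3)=-2, clip(2,-5,3)=2, clip(-1,-5,3)=-1, clip(8,-5,3)=3, clip(5,-5,3)=3 -> [-2, 2, -1, 3, 3]
Stage 2 (DIFF): s[0]=-2, 2--2=4, -1-2=-3, 3--1=4, 3-3=0 -> [-2, 4, -3, 4, 0]
Stage 3 (CLIP -8 6): clip(-2,-8,6)=-2, clip(4,-8,6)=4, clip(-3,-8,6)=-3, clip(4,-8,6)=4, clip(0,-8,6)=0 -> [-2, 4, -3, 4, 0]
Stage 4 (OFFSET 4): -2+4=2, 4+4=8, -3+4=1, 4+4=8, 0+4=4 -> [2, 8, 1, 8, 4]
Stage 5 (AMPLIFY -1): 2*-1=-2, 8*-1=-8, 1*-1=-1, 8*-1=-8, 4*-1=-4 -> [-2, -8, -1, -8, -4]
Stage 6 (CLIP -20 13): clip(-2,-20,13)=-2, clip(-8,-20,13)=-8, clip(-1,-20,13)=-1, clip(-8,-20,13)=-8, clip(-4,-20,13)=-4 -> [-2, -8, -1, -8, -4]

Answer: -2 -8 -1 -8 -4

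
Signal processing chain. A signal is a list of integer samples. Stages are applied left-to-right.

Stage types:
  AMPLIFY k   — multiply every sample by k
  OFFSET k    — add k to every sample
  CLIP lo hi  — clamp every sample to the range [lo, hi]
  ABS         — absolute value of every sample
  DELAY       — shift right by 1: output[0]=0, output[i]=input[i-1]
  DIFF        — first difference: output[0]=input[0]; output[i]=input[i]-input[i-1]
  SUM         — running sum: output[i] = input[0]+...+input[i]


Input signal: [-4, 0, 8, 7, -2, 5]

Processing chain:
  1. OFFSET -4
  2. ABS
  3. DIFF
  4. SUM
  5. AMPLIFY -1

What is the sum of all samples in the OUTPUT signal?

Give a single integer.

Answer: -26

Derivation:
Input: [-4, 0, 8, 7, -2, 5]
Stage 1 (OFFSET -4): -4+-4=-8, 0+-4=-4, 8+-4=4, 7+-4=3, -2+-4=-6, 5+-4=1 -> [-8, -4, 4, 3, -6, 1]
Stage 2 (ABS): |-8|=8, |-4|=4, |4|=4, |3|=3, |-6|=6, |1|=1 -> [8, 4, 4, 3, 6, 1]
Stage 3 (DIFF): s[0]=8, 4-8=-4, 4-4=0, 3-4=-1, 6-3=3, 1-6=-5 -> [8, -4, 0, -1, 3, -5]
Stage 4 (SUM): sum[0..0]=8, sum[0..1]=4, sum[0..2]=4, sum[0..3]=3, sum[0..4]=6, sum[0..5]=1 -> [8, 4, 4, 3, 6, 1]
Stage 5 (AMPLIFY -1): 8*-1=-8, 4*-1=-4, 4*-1=-4, 3*-1=-3, 6*-1=-6, 1*-1=-1 -> [-8, -4, -4, -3, -6, -1]
Output sum: -26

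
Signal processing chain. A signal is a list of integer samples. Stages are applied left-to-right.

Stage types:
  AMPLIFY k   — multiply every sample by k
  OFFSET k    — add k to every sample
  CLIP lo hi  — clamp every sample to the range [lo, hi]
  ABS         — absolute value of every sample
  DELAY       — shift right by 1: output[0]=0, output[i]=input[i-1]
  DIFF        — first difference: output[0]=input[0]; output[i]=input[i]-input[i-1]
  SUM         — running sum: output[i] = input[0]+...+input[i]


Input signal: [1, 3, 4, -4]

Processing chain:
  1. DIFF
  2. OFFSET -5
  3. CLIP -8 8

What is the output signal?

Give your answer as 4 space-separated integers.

Input: [1, 3, 4, -4]
Stage 1 (DIFF): s[0]=1, 3-1=2, 4-3=1, -4-4=-8 -> [1, 2, 1, -8]
Stage 2 (OFFSET -5): 1+-5=-4, 2+-5=-3, 1+-5=-4, -8+-5=-13 -> [-4, -3, -4, -13]
Stage 3 (CLIP -8 8): clip(-4,-8,8)=-4, clip(-3,-8,8)=-3, clip(-4,-8,8)=-4, clip(-13,-8,8)=-8 -> [-4, -3, -4, -8]

Answer: -4 -3 -4 -8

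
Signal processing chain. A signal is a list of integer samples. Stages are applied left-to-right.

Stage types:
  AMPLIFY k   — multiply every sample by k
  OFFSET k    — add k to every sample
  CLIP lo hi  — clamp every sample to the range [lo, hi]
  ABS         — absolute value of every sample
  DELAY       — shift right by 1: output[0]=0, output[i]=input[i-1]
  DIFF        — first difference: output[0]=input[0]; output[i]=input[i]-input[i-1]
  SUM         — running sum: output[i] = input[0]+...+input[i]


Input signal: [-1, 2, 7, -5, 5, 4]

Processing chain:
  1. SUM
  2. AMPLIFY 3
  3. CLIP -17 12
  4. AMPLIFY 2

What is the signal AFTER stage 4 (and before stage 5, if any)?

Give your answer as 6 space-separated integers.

Input: [-1, 2, 7, -5, 5, 4]
Stage 1 (SUM): sum[0..0]=-1, sum[0..1]=1, sum[0..2]=8, sum[0..3]=3, sum[0..4]=8, sum[0..5]=12 -> [-1, 1, 8, 3, 8, 12]
Stage 2 (AMPLIFY 3): -1*3=-3, 1*3=3, 8*3=24, 3*3=9, 8*3=24, 12*3=36 -> [-3, 3, 24, 9, 24, 36]
Stage 3 (CLIP -17 12): clip(-3,-17,12)=-3, clip(3,-17,12)=3, clip(24,-17,12)=12, clip(9,-17,12)=9, clip(24,-17,12)=12, clip(36,-17,12)=12 -> [-3, 3, 12, 9, 12, 12]
Stage 4 (AMPLIFY 2): -3*2=-6, 3*2=6, 12*2=24, 9*2=18, 12*2=24, 12*2=24 -> [-6, 6, 24, 18, 24, 24]

Answer: -6 6 24 18 24 24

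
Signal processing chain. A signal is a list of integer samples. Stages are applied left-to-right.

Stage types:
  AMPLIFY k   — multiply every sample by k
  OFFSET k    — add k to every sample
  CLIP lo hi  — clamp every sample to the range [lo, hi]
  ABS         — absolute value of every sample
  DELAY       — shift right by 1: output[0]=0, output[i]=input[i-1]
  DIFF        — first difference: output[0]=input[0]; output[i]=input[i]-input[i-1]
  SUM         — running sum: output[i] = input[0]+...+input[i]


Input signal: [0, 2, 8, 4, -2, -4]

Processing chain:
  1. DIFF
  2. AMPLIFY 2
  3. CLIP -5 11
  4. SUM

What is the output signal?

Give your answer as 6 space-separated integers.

Input: [0, 2, 8, 4, -2, -4]
Stage 1 (DIFF): s[0]=0, 2-0=2, 8-2=6, 4-8=-4, -2-4=-6, -4--2=-2 -> [0, 2, 6, -4, -6, -2]
Stage 2 (AMPLIFY 2): 0*2=0, 2*2=4, 6*2=12, -4*2=-8, -6*2=-12, -2*2=-4 -> [0, 4, 12, -8, -12, -4]
Stage 3 (CLIP -5 11): clip(0,-5,11)=0, clip(4,-5,11)=4, clip(12,-5,11)=11, clip(-8,-5,11)=-5, clip(-12,-5,11)=-5, clip(-4,-5,11)=-4 -> [0, 4, 11, -5, -5, -4]
Stage 4 (SUM): sum[0..0]=0, sum[0..1]=4, sum[0..2]=15, sum[0..3]=10, sum[0..4]=5, sum[0..5]=1 -> [0, 4, 15, 10, 5, 1]

Answer: 0 4 15 10 5 1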